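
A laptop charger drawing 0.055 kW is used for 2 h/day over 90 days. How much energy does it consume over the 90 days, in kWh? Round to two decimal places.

9.90 kWh

Runtime = 2 h/day × 90 days = 180 h
Energy = 0.055 kW × 180 h = 9.9 kWh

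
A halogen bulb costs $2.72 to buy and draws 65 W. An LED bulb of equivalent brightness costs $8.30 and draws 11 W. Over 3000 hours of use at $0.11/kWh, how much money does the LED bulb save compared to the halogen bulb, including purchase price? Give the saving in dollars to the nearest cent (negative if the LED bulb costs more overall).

$12.24

halogen bulb: $2.72 + (65/1000) kW × 3000 h × $0.11 = $2.72 + $21.45 = $24.17
LED bulb: $8.30 + (11/1000) kW × 3000 h × $0.11 = $8.30 + $3.63 = $11.93
Saving = $24.17 − $11.93 = $12.24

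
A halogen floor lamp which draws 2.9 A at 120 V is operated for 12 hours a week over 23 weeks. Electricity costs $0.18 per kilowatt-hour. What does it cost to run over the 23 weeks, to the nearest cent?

$17.29

Power = 2.9 A × 120 V = 348 W = 0.348 kW
Runtime = 12 h/week × 23 weeks = 276 h
Energy = 0.348 kW × 276 h = 96.048 kWh
Cost = 96.048 kWh × $0.18/kWh = $17.29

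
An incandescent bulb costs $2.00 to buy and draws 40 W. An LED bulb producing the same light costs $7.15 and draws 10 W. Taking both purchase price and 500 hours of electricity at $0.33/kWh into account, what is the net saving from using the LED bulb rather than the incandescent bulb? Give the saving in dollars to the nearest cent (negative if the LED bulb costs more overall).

-$0.20

incandescent bulb: $2.00 + (40/1000) kW × 500 h × $0.33 = $2.00 + $6.6 = $8.6
LED bulb: $7.15 + (10/1000) kW × 500 h × $0.33 = $7.15 + $1.65 = $8.8
Saving = $8.6 − $8.8 = −$0.2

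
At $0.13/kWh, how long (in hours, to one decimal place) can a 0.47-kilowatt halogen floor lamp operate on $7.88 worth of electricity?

129.0 h

Energy available = $7.88 ÷ $0.13/kWh = 60.6154 kWh
Hours = 60.6154 kWh ÷ 0.47 kW = 129.0 h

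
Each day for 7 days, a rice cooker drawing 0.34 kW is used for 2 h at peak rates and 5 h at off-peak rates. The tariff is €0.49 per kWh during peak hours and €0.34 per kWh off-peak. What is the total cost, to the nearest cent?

€6.38

Peak energy = 0.34 kW × 2 h × 7 = 4.76 kWh
Off-peak energy = 0.34 kW × 5 h × 7 = 11.9 kWh
Cost = 4.76 × €0.49 + 11.9 × €0.34 = €2.3324 + €4.046 = €6.38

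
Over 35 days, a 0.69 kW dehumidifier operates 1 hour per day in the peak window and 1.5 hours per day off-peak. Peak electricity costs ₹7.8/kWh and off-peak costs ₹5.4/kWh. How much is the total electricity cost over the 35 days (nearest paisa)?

Peak energy = 0.69 kW × 1 h × 35 = 24.15 kWh
Off-peak energy = 0.69 kW × 1.5 h × 35 = 36.225 kWh
Cost = 24.15 × ₹7.8 + 36.225 × ₹5.4 = ₹188.37 + ₹195.615 = ₹383.99

₹383.99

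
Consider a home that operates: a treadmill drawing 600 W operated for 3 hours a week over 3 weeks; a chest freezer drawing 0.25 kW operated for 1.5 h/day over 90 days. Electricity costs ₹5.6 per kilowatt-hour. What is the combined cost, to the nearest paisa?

treadmill: Runtime = 3 h/week × 3 weeks = 9 h
treadmill: 0.6 kW × 9 h = 5.4 kWh
chest freezer: Runtime = 1.5 h/day × 90 days = 135 h
chest freezer: 0.25 kW × 135 h = 33.75 kWh
Total energy = 39.15 kWh
Cost = 39.15 × ₹5.6 = ₹219.24

₹219.24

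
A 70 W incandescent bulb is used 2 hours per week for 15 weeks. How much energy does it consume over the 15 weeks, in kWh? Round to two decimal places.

2.10 kWh

Runtime = 2 h/week × 15 weeks = 30 h
Energy = 0.07 kW × 30 h = 2.1 kWh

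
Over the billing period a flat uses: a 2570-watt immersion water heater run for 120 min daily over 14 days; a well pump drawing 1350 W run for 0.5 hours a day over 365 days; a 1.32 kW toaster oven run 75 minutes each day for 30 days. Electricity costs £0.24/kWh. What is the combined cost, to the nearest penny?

£88.28

immersion water heater: Runtime = 120 min × 14 = 1680 min = 28 h
immersion water heater: 2.57 kW × 28 h = 71.96 kWh
well pump: Runtime = 0.5 h/day × 365 days = 182.5 h
well pump: 1.35 kW × 182.5 h = 246.375 kWh
toaster oven: Runtime = 75 min × 30 = 2250 min = 37.5 h
toaster oven: 1.32 kW × 37.5 h = 49.5 kWh
Total energy = 367.835 kWh
Cost = 367.835 × £0.24 = £88.28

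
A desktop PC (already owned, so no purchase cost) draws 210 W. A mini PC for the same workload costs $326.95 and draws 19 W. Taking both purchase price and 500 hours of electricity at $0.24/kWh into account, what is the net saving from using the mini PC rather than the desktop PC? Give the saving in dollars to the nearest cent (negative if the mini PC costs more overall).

-$304.03

desktop PC: $0.00 + (210/1000) kW × 500 h × $0.24 = $0.00 + $25.2 = $25.2
mini PC: $326.95 + (19/1000) kW × 500 h × $0.24 = $326.95 + $2.28 = $329.23
Saving = $25.2 − $329.23 = −$304.03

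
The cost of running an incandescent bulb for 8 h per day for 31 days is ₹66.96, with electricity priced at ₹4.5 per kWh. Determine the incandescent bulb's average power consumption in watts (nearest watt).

Energy = ₹66.96 ÷ ₹4.5/kWh = 14.88 kWh
Runtime = 8 h/day × 31 days = 248 h
Power = 14.88 kWh ÷ 248 h = 0.06 kW = 60 W

60 W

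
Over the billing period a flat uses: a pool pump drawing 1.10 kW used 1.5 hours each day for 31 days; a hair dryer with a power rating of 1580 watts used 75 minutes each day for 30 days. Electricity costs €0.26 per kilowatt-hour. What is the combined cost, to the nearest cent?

€28.70

pool pump: Runtime = 1.5 h/day × 31 days = 46.5 h
pool pump: 1.1 kW × 46.5 h = 51.15 kWh
hair dryer: Runtime = 75 min × 30 = 2250 min = 37.5 h
hair dryer: 1.58 kW × 37.5 h = 59.25 kWh
Total energy = 110.4 kWh
Cost = 110.4 × €0.26 = €28.70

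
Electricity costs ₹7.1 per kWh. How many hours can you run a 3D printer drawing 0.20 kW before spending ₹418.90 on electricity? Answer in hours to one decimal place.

295.0 h

Energy available = ₹418.90 ÷ ₹7.1/kWh = 59 kWh
Hours = 59 kWh ÷ 0.2 kW = 295.0 h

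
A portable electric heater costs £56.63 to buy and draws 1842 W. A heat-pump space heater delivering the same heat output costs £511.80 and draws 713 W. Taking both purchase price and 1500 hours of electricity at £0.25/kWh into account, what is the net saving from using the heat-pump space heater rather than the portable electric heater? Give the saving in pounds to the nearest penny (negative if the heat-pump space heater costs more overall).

-£31.80

portable electric heater: £56.63 + (1842/1000) kW × 1500 h × £0.25 = £56.63 + £690.75 = £747.38
heat-pump space heater: £511.80 + (713/1000) kW × 1500 h × £0.25 = £511.80 + £267.375 = £779.175
Saving = £747.38 − £779.175 = −£31.795 → -£31.80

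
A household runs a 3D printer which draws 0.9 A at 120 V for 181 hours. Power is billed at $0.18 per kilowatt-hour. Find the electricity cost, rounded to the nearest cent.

Power = 0.9 A × 120 V = 108 W = 0.108 kW
Energy = 0.108 kW × 181 h = 19.548 kWh
Cost = 19.548 kWh × $0.18/kWh = $3.52

$3.52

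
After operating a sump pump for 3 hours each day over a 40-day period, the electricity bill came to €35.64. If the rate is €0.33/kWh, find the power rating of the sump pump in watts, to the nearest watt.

Energy = €35.64 ÷ €0.33/kWh = 108 kWh
Runtime = 3 h/day × 40 days = 120 h
Power = 108 kWh ÷ 120 h = 0.9 kW = 900 W

900 W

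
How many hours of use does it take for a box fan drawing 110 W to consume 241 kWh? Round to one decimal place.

Hours = 241 kWh ÷ 0.11 kW = 2190.9 h

2190.9 h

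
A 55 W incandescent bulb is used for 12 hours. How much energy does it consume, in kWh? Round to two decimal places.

0.66 kWh

Energy = 0.055 kW × 12 h = 0.66 kWh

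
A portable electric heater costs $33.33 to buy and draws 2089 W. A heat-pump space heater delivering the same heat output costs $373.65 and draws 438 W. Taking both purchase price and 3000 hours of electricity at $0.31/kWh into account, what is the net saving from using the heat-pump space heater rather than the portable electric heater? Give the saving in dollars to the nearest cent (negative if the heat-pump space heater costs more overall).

$1195.11

portable electric heater: $33.33 + (2089/1000) kW × 3000 h × $0.31 = $33.33 + $1942.77 = $1976.1
heat-pump space heater: $373.65 + (438/1000) kW × 3000 h × $0.31 = $373.65 + $407.34 = $780.99
Saving = $1976.1 − $780.99 = $1195.11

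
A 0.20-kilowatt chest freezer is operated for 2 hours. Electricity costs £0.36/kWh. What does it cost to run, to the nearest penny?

Energy = 0.2 kW × 2 h = 0.4 kWh
Cost = 0.4 kWh × £0.36/kWh = £0.14

£0.14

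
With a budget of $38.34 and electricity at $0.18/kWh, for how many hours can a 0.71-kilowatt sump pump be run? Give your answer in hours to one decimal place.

300.0 h

Energy available = $38.34 ÷ $0.18/kWh = 213 kWh
Hours = 213 kWh ÷ 0.71 kW = 300.0 h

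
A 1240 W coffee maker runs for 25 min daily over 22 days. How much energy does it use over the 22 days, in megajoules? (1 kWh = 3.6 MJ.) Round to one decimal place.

Runtime = 25 min × 22 = 550 min = 9.166666… h
Energy = 1.24 kW × 9.166666… h = 11.366666… kWh
= 11.366666… × 3.6 MJ = 40.9 MJ

40.9 MJ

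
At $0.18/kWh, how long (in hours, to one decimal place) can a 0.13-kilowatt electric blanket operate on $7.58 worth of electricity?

323.9 h

Energy available = $7.58 ÷ $0.18/kWh = 42.1111 kWh
Hours = 42.1111 kWh ÷ 0.13 kW = 323.9 h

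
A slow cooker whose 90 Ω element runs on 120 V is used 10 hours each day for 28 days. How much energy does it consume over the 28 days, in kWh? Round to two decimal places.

Power = V²/R = 120²/90 = 160 W = 0.16 kW
Runtime = 10 h/day × 28 days = 280 h
Energy = 0.16 kW × 280 h = 44.8 kWh

44.80 kWh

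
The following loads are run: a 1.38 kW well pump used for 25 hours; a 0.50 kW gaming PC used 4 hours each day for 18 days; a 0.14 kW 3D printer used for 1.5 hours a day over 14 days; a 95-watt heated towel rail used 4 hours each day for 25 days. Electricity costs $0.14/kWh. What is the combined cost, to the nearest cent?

well pump: 1.38 kW × 25 h = 34.5 kWh
gaming PC: Runtime = 4 h/day × 18 days = 72 h
gaming PC: 0.5 kW × 72 h = 36 kWh
3D printer: Runtime = 1.5 h/day × 14 days = 21 h
3D printer: 0.14 kW × 21 h = 2.94 kWh
heated towel rail: Runtime = 4 h/day × 25 days = 100 h
heated towel rail: 0.095 kW × 100 h = 9.5 kWh
Total energy = 82.94 kWh
Cost = 82.94 × $0.14 = $11.61

$11.61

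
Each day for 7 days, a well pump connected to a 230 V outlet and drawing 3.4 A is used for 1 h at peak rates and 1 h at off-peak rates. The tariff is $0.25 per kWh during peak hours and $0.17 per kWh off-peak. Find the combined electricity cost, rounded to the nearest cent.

$2.30

Power = 3.4 A × 230 V = 782 W = 0.782 kW
Peak energy = 0.782 kW × 1 h × 7 = 5.474 kWh
Off-peak energy = 0.782 kW × 1 h × 7 = 5.474 kWh
Cost = 5.474 × $0.25 + 5.474 × $0.17 = $1.3685 + $0.93058 = $2.30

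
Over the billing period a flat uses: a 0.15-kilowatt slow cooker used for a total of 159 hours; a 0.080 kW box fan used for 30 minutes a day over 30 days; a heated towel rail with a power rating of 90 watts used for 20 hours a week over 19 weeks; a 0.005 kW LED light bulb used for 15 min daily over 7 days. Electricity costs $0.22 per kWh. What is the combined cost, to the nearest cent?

slow cooker: 0.15 kW × 159 h = 23.85 kWh
box fan: Runtime = 30 min × 30 = 900 min = 15 h
box fan: 0.08 kW × 15 h = 1.2 kWh
heated towel rail: Runtime = 20 h/week × 19 weeks = 380 h
heated towel rail: 0.09 kW × 380 h = 34.2 kWh
LED light bulb: Runtime = 15 min × 7 = 105 min = 1.75 h
LED light bulb: 0.005 kW × 1.75 h = 0.00875 kWh
Total energy = 59.25875 kWh
Cost = 59.25875 × $0.22 = $13.04

$13.04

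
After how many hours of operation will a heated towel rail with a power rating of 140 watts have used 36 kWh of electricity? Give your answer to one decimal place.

Hours = 36 kWh ÷ 0.14 kW = 257.1 h

257.1 h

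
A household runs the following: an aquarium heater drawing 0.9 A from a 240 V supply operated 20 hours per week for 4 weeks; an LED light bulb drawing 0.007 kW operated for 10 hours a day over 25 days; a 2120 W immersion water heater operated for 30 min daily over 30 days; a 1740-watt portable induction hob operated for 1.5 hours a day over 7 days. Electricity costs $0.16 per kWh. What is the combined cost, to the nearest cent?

$11.06

aquarium heater: Power = 0.9 A × 240 V = 216 W = 0.216 kW
aquarium heater: Runtime = 20 h/week × 4 weeks = 80 h
aquarium heater: 0.216 kW × 80 h = 17.28 kWh
LED light bulb: Runtime = 10 h/day × 25 days = 250 h
LED light bulb: 0.007 kW × 250 h = 1.75 kWh
immersion water heater: Runtime = 30 min × 30 = 900 min = 15 h
immersion water heater: 2.12 kW × 15 h = 31.8 kWh
portable induction hob: Runtime = 1.5 h/day × 7 days = 10.5 h
portable induction hob: 1.74 kW × 10.5 h = 18.27 kWh
Total energy = 69.1 kWh
Cost = 69.1 × $0.16 = $11.06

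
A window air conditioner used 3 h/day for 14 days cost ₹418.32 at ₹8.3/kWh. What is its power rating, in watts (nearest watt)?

1200 W

Energy = ₹418.32 ÷ ₹8.3/kWh = 50.4 kWh
Runtime = 3 h/day × 14 days = 42 h
Power = 50.4 kWh ÷ 42 h = 1.2 kW = 1200 W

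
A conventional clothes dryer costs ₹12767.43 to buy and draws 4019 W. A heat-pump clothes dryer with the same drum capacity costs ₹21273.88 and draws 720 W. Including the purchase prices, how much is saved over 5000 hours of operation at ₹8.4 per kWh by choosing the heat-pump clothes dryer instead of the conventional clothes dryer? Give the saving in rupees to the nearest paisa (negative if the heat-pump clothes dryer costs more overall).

₹130051.55

conventional clothes dryer: ₹12767.43 + (4019/1000) kW × 5000 h × ₹8.4 = ₹12767.43 + ₹168798 = ₹181565.43
heat-pump clothes dryer: ₹21273.88 + (720/1000) kW × 5000 h × ₹8.4 = ₹21273.88 + ₹30240 = ₹51513.88
Saving = ₹181565.43 − ₹51513.88 = ₹130051.55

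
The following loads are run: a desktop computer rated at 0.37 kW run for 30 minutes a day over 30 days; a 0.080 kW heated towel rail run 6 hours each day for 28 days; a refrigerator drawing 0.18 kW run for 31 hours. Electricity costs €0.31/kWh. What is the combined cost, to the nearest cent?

€7.62

desktop computer: Runtime = 30 min × 30 = 900 min = 15 h
desktop computer: 0.37 kW × 15 h = 5.55 kWh
heated towel rail: Runtime = 6 h/day × 28 days = 168 h
heated towel rail: 0.08 kW × 168 h = 13.44 kWh
refrigerator: 0.18 kW × 31 h = 5.58 kWh
Total energy = 24.57 kWh
Cost = 24.57 × €0.31 = €7.62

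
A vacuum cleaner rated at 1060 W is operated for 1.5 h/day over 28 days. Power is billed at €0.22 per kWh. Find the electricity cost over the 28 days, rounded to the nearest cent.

€9.79

Runtime = 1.5 h/day × 28 days = 42 h
Energy = 1.06 kW × 42 h = 44.52 kWh
Cost = 44.52 kWh × €0.22/kWh = €9.79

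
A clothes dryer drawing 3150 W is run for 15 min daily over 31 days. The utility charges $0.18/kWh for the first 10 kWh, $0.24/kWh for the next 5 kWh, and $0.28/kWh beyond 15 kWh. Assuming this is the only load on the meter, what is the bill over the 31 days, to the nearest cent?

$5.64

Runtime = 15 min × 31 = 465 min = 7.75 h
Energy = 3.15 kW × 7.75 h = 24.4125 kWh
Tier 1 (0–10 kWh): 10 × $0.18 = $1.8
Tier 2 (10–15 kWh): 5 × $0.24 = $1.2
Above 15 kWh: 9.4125 × $0.28 = $2.6355
Bill = $5.64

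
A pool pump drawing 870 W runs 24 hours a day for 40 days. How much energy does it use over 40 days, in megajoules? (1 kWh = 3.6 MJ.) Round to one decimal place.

3006.7 MJ

Runtime = 24 h × 40 = 960 h
Energy = 0.87 kW × 960 h = 835.2 kWh
= 835.2 × 3.6 MJ = 3006.7 MJ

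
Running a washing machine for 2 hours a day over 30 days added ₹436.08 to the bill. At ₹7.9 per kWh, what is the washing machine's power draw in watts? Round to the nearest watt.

Energy = ₹436.08 ÷ ₹7.9/kWh = 55.2 kWh
Runtime = 2 h/day × 30 days = 60 h
Power = 55.2 kWh ÷ 60 h = 0.92 kW = 920 W

920 W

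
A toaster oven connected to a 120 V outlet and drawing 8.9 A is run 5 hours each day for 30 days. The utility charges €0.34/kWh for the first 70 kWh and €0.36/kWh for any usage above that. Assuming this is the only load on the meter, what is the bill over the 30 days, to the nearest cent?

€56.27

Power = 8.9 A × 120 V = 1068 W = 1.068 kW
Runtime = 5 h/day × 30 days = 150 h
Energy = 1.068 kW × 150 h = 160.2 kWh
Tier 1 (0–70 kWh): 70 × €0.34 = €23.8
Above 70 kWh: 90.2 × €0.36 = €32.472
Bill = €56.27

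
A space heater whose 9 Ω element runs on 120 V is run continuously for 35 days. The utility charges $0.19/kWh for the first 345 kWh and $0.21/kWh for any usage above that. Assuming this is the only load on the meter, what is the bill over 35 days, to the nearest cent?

Power = V²/R = 120²/9 = 1600 W = 1.6 kW
Runtime = 24 h × 35 = 840 h
Energy = 1.6 kW × 840 h = 1344 kWh
Tier 1 (0–345 kWh): 345 × $0.19 = $65.55
Above 345 kWh: 999 × $0.21 = $209.79
Bill = $275.34

$275.34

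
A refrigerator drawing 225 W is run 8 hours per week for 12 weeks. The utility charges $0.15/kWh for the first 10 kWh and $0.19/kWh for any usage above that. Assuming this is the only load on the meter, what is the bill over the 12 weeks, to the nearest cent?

$3.70

Runtime = 8 h/week × 12 weeks = 96 h
Energy = 0.225 kW × 96 h = 21.6 kWh
Tier 1 (0–10 kWh): 10 × $0.15 = $1.5
Above 10 kWh: 11.6 × $0.19 = $2.204
Bill = $3.70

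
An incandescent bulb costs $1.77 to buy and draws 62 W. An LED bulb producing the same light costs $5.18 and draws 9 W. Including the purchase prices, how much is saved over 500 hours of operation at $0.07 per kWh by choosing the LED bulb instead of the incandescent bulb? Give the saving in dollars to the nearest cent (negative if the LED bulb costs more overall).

incandescent bulb: $1.77 + (62/1000) kW × 500 h × $0.07 = $1.77 + $2.17 = $3.94
LED bulb: $5.18 + (9/1000) kW × 500 h × $0.07 = $5.18 + $0.315 = $5.495
Saving = $3.94 − $5.495 = −$1.555 → -$1.56

-$1.56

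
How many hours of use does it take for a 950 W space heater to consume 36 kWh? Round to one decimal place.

Hours = 36 kWh ÷ 0.95 kW = 37.9 h

37.9 h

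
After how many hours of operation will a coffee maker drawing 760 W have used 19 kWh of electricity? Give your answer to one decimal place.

25.0 h

Hours = 19 kWh ÷ 0.76 kW = 25.0 h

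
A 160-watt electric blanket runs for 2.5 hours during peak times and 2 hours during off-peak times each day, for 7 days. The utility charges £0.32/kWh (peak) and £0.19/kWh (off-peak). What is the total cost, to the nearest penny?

£1.32

Peak energy = 0.16 kW × 2.5 h × 7 = 2.8 kWh
Off-peak energy = 0.16 kW × 2 h × 7 = 2.24 kWh
Cost = 2.8 × £0.32 + 2.24 × £0.19 = £0.896 + £0.4256 = £1.32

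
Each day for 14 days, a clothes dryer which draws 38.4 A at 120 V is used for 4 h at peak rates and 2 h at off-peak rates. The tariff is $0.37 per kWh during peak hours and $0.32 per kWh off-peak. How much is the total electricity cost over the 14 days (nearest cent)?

Power = 38.4 A × 120 V = 4608 W = 4.608 kW
Peak energy = 4.608 kW × 4 h × 14 = 258.048 kWh
Off-peak energy = 4.608 kW × 2 h × 14 = 129.024 kWh
Cost = 258.048 × $0.37 + 129.024 × $0.32 = $95.47776 + $41.28768 = $136.77

$136.77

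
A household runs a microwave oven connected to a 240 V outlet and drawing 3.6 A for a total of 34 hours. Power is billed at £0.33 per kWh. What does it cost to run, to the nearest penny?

Power = 3.6 A × 240 V = 864 W = 0.864 kW
Energy = 0.864 kW × 34 h = 29.376 kWh
Cost = 29.376 kWh × £0.33/kWh = £9.69

£9.69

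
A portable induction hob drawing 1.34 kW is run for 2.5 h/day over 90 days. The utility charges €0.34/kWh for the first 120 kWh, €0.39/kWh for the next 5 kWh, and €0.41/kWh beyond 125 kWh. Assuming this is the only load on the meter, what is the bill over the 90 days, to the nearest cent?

€115.12

Runtime = 2.5 h/day × 90 days = 225 h
Energy = 1.34 kW × 225 h = 301.5 kWh
Tier 1 (0–120 kWh): 120 × €0.34 = €40.8
Tier 2 (120–125 kWh): 5 × €0.39 = €1.95
Above 125 kWh: 176.5 × €0.41 = €72.365
Bill = €115.12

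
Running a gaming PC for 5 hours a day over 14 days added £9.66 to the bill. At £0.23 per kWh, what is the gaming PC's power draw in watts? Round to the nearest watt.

Energy = £9.66 ÷ £0.23/kWh = 42 kWh
Runtime = 5 h/day × 14 days = 70 h
Power = 42 kWh ÷ 70 h = 0.6 kW = 600 W

600 W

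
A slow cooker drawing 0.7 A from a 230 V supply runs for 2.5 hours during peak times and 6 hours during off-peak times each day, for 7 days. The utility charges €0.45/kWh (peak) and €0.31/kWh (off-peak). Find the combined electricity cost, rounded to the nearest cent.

Power = 0.7 A × 230 V = 161 W = 0.161 kW
Peak energy = 0.161 kW × 2.5 h × 7 = 2.8175 kWh
Off-peak energy = 0.161 kW × 6 h × 7 = 6.762 kWh
Cost = 2.8175 × €0.45 + 6.762 × €0.31 = €1.267875 + €2.09622 = €3.36

€3.36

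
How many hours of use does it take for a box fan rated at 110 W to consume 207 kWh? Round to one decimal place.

1881.8 h

Hours = 207 kWh ÷ 0.11 kW = 1881.8 h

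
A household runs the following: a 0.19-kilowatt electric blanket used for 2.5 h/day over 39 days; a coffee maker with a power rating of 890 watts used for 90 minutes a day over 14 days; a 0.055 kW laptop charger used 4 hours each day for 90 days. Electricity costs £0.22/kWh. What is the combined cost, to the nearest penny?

electric blanket: Runtime = 2.5 h/day × 39 days = 97.5 h
electric blanket: 0.19 kW × 97.5 h = 18.525 kWh
coffee maker: Runtime = 90 min × 14 = 1260 min = 21 h
coffee maker: 0.89 kW × 21 h = 18.69 kWh
laptop charger: Runtime = 4 h/day × 90 days = 360 h
laptop charger: 0.055 kW × 360 h = 19.8 kWh
Total energy = 57.015 kWh
Cost = 57.015 × £0.22 = £12.54

£12.54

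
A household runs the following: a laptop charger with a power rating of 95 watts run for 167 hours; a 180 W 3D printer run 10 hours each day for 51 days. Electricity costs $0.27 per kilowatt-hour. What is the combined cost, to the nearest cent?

$29.07

laptop charger: 0.095 kW × 167 h = 15.865 kWh
3D printer: Runtime = 10 h/day × 51 days = 510 h
3D printer: 0.18 kW × 510 h = 91.8 kWh
Total energy = 107.665 kWh
Cost = 107.665 × $0.27 = $29.07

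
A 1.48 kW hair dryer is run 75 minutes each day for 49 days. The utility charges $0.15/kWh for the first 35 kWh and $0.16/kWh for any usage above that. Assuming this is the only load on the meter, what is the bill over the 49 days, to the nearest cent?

$14.15

Runtime = 75 min × 49 = 3675 min = 61.25 h
Energy = 1.48 kW × 61.25 h = 90.65 kWh
Tier 1 (0–35 kWh): 35 × $0.15 = $5.25
Above 35 kWh: 55.65 × $0.16 = $8.904
Bill = $14.15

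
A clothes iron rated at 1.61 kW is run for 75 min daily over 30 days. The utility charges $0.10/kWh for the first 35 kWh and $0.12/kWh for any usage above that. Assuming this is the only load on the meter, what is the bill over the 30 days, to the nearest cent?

$6.55

Runtime = 75 min × 30 = 2250 min = 37.5 h
Energy = 1.61 kW × 37.5 h = 60.375 kWh
Tier 1 (0–35 kWh): 35 × $0.10 = $3.5
Above 35 kWh: 25.375 × $0.12 = $3.045
Bill = $6.55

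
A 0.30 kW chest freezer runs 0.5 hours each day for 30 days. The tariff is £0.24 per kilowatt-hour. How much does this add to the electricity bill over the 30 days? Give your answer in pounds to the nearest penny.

Runtime = 0.5 h/day × 30 days = 15 h
Energy = 0.3 kW × 15 h = 4.5 kWh
Cost = 4.5 kWh × £0.24/kWh = £1.08

£1.08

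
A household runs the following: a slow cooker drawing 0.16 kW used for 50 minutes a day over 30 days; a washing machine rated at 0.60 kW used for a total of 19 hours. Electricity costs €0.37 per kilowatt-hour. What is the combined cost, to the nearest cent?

slow cooker: Runtime = 50 min × 30 = 1500 min = 25 h
slow cooker: 0.16 kW × 25 h = 4 kWh
washing machine: 0.6 kW × 19 h = 11.4 kWh
Total energy = 15.4 kWh
Cost = 15.4 × €0.37 = €5.70

€5.70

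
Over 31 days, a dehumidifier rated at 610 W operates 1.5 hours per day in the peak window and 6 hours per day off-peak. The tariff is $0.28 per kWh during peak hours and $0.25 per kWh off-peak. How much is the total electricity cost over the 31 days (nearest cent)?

$36.31

Peak energy = 0.61 kW × 1.5 h × 31 = 28.365 kWh
Off-peak energy = 0.61 kW × 6 h × 31 = 113.46 kWh
Cost = 28.365 × $0.28 + 113.46 × $0.25 = $7.9422 + $28.365 = $36.31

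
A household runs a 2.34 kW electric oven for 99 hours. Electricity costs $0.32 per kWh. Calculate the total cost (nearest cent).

$74.13

Energy = 2.34 kW × 99 h = 231.66 kWh
Cost = 231.66 kWh × $0.32/kWh = $74.13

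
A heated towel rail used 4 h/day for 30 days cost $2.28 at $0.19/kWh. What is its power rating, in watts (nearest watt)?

100 W

Energy = $2.28 ÷ $0.19/kWh = 12 kWh
Runtime = 4 h/day × 30 days = 120 h
Power = 12 kWh ÷ 120 h = 0.1 kW = 100 W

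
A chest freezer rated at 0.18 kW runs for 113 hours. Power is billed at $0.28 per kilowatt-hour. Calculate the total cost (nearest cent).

Energy = 0.18 kW × 113 h = 20.34 kWh
Cost = 20.34 kWh × $0.28/kWh = $5.70

$5.70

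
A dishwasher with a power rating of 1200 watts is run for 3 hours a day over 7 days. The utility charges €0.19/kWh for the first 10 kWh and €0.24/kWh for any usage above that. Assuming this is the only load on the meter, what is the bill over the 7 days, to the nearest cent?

Runtime = 3 h/day × 7 days = 21 h
Energy = 1.2 kW × 21 h = 25.2 kWh
Tier 1 (0–10 kWh): 10 × €0.19 = €1.9
Above 10 kWh: 15.2 × €0.24 = €3.648
Bill = €5.55

€5.55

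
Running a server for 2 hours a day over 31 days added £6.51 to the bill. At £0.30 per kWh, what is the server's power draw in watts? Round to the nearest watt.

350 W

Energy = £6.51 ÷ £0.30/kWh = 21.7 kWh
Runtime = 2 h/day × 31 days = 62 h
Power = 21.7 kWh ÷ 62 h = 0.35 kW = 350 W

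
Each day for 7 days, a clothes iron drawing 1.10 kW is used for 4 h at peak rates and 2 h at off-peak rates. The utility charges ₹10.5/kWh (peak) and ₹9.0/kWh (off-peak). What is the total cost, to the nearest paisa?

Peak energy = 1.1 kW × 4 h × 7 = 30.8 kWh
Off-peak energy = 1.1 kW × 2 h × 7 = 15.4 kWh
Cost = 30.8 × ₹10.5 + 15.4 × ₹9.0 = ₹323.4 + ₹138.6 = ₹462.00

₹462.00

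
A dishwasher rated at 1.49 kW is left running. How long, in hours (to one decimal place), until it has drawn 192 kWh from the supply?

Hours = 192 kWh ÷ 1.49 kW = 128.9 h

128.9 h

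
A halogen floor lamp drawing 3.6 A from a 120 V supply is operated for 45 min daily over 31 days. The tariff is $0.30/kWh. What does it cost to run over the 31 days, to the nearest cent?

Power = 3.6 A × 120 V = 432 W = 0.432 kW
Runtime = 45 min × 31 = 1395 min = 23.25 h
Energy = 0.432 kW × 23.25 h = 10.044 kWh
Cost = 10.044 kWh × $0.30/kWh = $3.01

$3.01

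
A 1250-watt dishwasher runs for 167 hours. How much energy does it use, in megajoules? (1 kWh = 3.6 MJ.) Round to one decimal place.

751.5 MJ

Energy = 1.25 kW × 167 h = 208.75 kWh
= 208.75 × 3.6 MJ = 751.5 MJ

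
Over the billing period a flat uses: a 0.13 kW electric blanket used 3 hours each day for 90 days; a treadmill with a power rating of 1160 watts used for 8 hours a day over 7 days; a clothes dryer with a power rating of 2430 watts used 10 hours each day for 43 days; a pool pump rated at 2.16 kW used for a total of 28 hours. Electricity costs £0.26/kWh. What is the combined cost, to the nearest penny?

electric blanket: Runtime = 3 h/day × 90 days = 270 h
electric blanket: 0.13 kW × 270 h = 35.1 kWh
treadmill: Runtime = 8 h/day × 7 days = 56 h
treadmill: 1.16 kW × 56 h = 64.96 kWh
clothes dryer: Runtime = 10 h/day × 43 days = 430 h
clothes dryer: 2.43 kW × 430 h = 1044.9 kWh
pool pump: 2.16 kW × 28 h = 60.48 kWh
Total energy = 1205.44 kWh
Cost = 1205.44 × £0.26 = £313.41

£313.41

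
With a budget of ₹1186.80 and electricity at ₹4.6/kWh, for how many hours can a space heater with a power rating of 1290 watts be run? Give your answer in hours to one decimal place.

Energy available = ₹1186.80 ÷ ₹4.6/kWh = 258 kWh
Hours = 258 kWh ÷ 1.29 kW = 200.0 h

200.0 h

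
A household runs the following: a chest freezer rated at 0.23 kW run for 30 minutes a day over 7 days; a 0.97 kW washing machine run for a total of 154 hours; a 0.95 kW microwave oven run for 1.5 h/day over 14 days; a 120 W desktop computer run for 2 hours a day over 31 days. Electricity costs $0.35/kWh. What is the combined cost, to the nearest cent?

chest freezer: Runtime = 30 min × 7 = 210 min = 3.5 h
chest freezer: 0.23 kW × 3.5 h = 0.805 kWh
washing machine: 0.97 kW × 154 h = 149.38 kWh
microwave oven: Runtime = 1.5 h/day × 14 days = 21 h
microwave oven: 0.95 kW × 21 h = 19.95 kWh
desktop computer: Runtime = 2 h/day × 31 days = 62 h
desktop computer: 0.12 kW × 62 h = 7.44 kWh
Total energy = 177.575 kWh
Cost = 177.575 × $0.35 = $62.15

$62.15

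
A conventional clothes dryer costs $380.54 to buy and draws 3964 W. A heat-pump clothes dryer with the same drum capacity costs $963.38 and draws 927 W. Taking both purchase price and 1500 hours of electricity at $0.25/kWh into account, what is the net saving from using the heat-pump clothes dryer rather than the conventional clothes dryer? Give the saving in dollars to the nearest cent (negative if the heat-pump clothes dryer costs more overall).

conventional clothes dryer: $380.54 + (3964/1000) kW × 1500 h × $0.25 = $380.54 + $1486.5 = $1867.04
heat-pump clothes dryer: $963.38 + (927/1000) kW × 1500 h × $0.25 = $963.38 + $347.625 = $1311.005
Saving = $1867.04 − $1311.005 = $556.035 → $556.04

$556.04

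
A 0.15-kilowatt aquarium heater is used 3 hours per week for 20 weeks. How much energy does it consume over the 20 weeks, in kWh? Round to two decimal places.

9.00 kWh

Runtime = 3 h/week × 20 weeks = 60 h
Energy = 0.15 kW × 60 h = 9 kWh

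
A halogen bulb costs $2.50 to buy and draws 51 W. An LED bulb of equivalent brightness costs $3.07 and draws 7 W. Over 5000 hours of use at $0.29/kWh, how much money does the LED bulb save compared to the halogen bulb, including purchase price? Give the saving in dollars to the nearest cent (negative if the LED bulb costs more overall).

halogen bulb: $2.50 + (51/1000) kW × 5000 h × $0.29 = $2.50 + $73.95 = $76.45
LED bulb: $3.07 + (7/1000) kW × 5000 h × $0.29 = $3.07 + $10.15 = $13.22
Saving = $76.45 − $13.22 = $63.23

$63.23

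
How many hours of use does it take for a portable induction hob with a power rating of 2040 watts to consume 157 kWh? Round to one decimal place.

Hours = 157 kWh ÷ 2.04 kW = 77.0 h

77.0 h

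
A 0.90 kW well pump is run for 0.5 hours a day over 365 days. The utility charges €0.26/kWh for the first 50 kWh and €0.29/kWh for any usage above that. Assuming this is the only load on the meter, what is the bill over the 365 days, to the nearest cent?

€46.13

Runtime = 0.5 h/day × 365 days = 182.5 h
Energy = 0.9 kW × 182.5 h = 164.25 kWh
Tier 1 (0–50 kWh): 50 × €0.26 = €13
Above 50 kWh: 114.25 × €0.29 = €33.1325
Bill = €46.13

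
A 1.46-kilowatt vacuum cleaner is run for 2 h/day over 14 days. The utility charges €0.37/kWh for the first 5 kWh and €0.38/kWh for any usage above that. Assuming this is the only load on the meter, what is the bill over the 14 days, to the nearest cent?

Runtime = 2 h/day × 14 days = 28 h
Energy = 1.46 kW × 28 h = 40.88 kWh
Tier 1 (0–5 kWh): 5 × €0.37 = €1.85
Above 5 kWh: 35.88 × €0.38 = €13.6344
Bill = €15.48

€15.48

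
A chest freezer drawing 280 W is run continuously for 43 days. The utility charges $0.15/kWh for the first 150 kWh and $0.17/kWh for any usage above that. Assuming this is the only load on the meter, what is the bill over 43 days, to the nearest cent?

Runtime = 24 h × 43 = 1032 h
Energy = 0.28 kW × 1032 h = 288.96 kWh
Tier 1 (0–150 kWh): 150 × $0.15 = $22.5
Above 150 kWh: 138.96 × $0.17 = $23.6232
Bill = $46.12

$46.12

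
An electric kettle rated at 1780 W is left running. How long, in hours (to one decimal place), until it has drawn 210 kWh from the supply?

Hours = 210 kWh ÷ 1.78 kW = 118.0 h

118.0 h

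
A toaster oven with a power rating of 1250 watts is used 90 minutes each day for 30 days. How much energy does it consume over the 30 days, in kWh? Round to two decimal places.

56.25 kWh

Runtime = 90 min × 30 = 2700 min = 45 h
Energy = 1.25 kW × 45 h = 56.25 kWh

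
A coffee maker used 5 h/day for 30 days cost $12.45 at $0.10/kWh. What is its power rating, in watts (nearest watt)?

830 W

Energy = $12.45 ÷ $0.10/kWh = 124.5 kWh
Runtime = 5 h/day × 30 days = 150 h
Power = 124.5 kWh ÷ 150 h = 0.83 kW = 830 W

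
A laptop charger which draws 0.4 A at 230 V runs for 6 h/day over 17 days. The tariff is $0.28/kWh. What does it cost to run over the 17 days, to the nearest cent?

$2.63

Power = 0.4 A × 230 V = 92 W = 0.092 kW
Runtime = 6 h/day × 17 days = 102 h
Energy = 0.092 kW × 102 h = 9.384 kWh
Cost = 9.384 kWh × $0.28/kWh = $2.63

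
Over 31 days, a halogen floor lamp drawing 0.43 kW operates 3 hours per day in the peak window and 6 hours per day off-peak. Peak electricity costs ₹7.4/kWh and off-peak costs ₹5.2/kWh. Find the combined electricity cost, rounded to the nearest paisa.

Peak energy = 0.43 kW × 3 h × 31 = 39.99 kWh
Off-peak energy = 0.43 kW × 6 h × 31 = 79.98 kWh
Cost = 39.99 × ₹7.4 + 79.98 × ₹5.2 = ₹295.926 + ₹415.896 = ₹711.82

₹711.82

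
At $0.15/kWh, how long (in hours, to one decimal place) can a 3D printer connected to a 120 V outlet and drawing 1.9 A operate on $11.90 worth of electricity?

348.0 h

Power = 1.9 A × 120 V = 228 W = 0.228 kW
Energy available = $11.90 ÷ $0.15/kWh = 79.3333 kWh
Hours = 79.3333 kWh ÷ 0.228 kW = 348.0 h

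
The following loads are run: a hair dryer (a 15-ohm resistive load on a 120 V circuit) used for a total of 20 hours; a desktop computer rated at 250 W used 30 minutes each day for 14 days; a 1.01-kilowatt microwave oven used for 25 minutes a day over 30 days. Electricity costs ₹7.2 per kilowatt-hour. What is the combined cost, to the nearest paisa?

hair dryer: Power = V²/R = 120²/15 = 960 W = 0.96 kW
hair dryer: 0.96 kW × 20 h = 19.2 kWh
desktop computer: Runtime = 30 min × 14 = 420 min = 7 h
desktop computer: 0.25 kW × 7 h = 1.75 kWh
microwave oven: Runtime = 25 min × 30 = 750 min = 12.5 h
microwave oven: 1.01 kW × 12.5 h = 12.625 kWh
Total energy = 33.575 kWh
Cost = 33.575 × ₹7.2 = ₹241.74

₹241.74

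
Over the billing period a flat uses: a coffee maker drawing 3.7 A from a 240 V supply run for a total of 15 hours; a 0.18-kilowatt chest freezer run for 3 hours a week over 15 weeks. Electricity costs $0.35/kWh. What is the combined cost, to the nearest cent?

$7.50

coffee maker: Power = 3.7 A × 240 V = 888 W = 0.888 kW
coffee maker: 0.888 kW × 15 h = 13.32 kWh
chest freezer: Runtime = 3 h/week × 15 weeks = 45 h
chest freezer: 0.18 kW × 45 h = 8.1 kWh
Total energy = 21.42 kWh
Cost = 21.42 × $0.35 = $7.50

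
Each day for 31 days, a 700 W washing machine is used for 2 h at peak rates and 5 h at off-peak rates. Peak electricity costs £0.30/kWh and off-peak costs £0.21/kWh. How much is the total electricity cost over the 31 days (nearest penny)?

£35.81

Peak energy = 0.7 kW × 2 h × 31 = 43.4 kWh
Off-peak energy = 0.7 kW × 5 h × 31 = 108.5 kWh
Cost = 43.4 × £0.30 + 108.5 × £0.21 = £13.02 + £22.785 = £35.81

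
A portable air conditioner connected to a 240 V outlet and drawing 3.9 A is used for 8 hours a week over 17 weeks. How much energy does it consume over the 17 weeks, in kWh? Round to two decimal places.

Power = 3.9 A × 240 V = 936 W = 0.936 kW
Runtime = 8 h/week × 17 weeks = 136 h
Energy = 0.936 kW × 136 h = 127.296 kWh ≈ 127.30 kWh

127.30 kWh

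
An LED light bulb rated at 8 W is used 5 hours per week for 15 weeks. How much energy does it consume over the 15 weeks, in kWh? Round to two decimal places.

0.60 kWh

Runtime = 5 h/week × 15 weeks = 75 h
Energy = 0.008 kW × 75 h = 0.6 kWh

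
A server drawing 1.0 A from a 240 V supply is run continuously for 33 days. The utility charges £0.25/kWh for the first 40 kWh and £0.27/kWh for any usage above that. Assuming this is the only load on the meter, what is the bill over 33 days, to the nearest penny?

Power = 1.0 A × 240 V = 240 W = 0.24 kW
Runtime = 24 h × 33 = 792 h
Energy = 0.24 kW × 792 h = 190.08 kWh
Tier 1 (0–40 kWh): 40 × £0.25 = £10
Above 40 kWh: 150.08 × £0.27 = £40.5216
Bill = £50.52

£50.52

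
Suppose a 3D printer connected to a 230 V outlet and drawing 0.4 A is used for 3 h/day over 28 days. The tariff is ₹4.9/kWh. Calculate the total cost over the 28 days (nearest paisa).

₹37.87

Power = 0.4 A × 230 V = 92 W = 0.092 kW
Runtime = 3 h/day × 28 days = 84 h
Energy = 0.092 kW × 84 h = 7.728 kWh
Cost = 7.728 kWh × ₹4.9/kWh = ₹37.87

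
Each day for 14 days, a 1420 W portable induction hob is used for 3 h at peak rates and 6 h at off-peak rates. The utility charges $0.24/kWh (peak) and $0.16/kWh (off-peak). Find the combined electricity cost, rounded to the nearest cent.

$33.40

Peak energy = 1.42 kW × 3 h × 14 = 59.64 kWh
Off-peak energy = 1.42 kW × 6 h × 14 = 119.28 kWh
Cost = 59.64 × $0.24 + 119.28 × $0.16 = $14.3136 + $19.0848 = $33.40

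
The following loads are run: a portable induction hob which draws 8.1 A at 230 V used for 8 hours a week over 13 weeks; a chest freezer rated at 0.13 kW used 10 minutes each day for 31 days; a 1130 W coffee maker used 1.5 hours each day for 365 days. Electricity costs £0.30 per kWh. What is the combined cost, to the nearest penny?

£243.93

portable induction hob: Power = 8.1 A × 230 V = 1863 W = 1.863 kW
portable induction hob: Runtime = 8 h/week × 13 weeks = 104 h
portable induction hob: 1.863 kW × 104 h = 193.752 kWh
chest freezer: Runtime = 10 min × 31 = 310 min = 5.166666… h
chest freezer: 0.13 kW × 5.166666… h = 0.671666… kWh
coffee maker: Runtime = 1.5 h/day × 365 days = 547.5 h
coffee maker: 1.13 kW × 547.5 h = 618.675 kWh
Total energy = 813.098666… kWh
Cost = 813.098666… × £0.30 = £243.93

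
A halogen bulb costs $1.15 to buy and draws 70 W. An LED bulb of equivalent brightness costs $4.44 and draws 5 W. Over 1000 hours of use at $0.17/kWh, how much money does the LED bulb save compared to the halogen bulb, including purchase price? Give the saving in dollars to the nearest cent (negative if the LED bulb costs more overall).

halogen bulb: $1.15 + (70/1000) kW × 1000 h × $0.17 = $1.15 + $11.9 = $13.05
LED bulb: $4.44 + (5/1000) kW × 1000 h × $0.17 = $4.44 + $0.85 = $5.29
Saving = $13.05 − $5.29 = $7.76

$7.76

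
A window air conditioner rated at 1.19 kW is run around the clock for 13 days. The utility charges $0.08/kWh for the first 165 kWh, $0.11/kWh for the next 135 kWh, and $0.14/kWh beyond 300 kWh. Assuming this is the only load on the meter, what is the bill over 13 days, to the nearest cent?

$38.03

Runtime = 24 h × 13 = 312 h
Energy = 1.19 kW × 312 h = 371.28 kWh
Tier 1 (0–165 kWh): 165 × $0.08 = $13.2
Tier 2 (165–300 kWh): 135 × $0.11 = $14.85
Above 300 kWh: 71.28 × $0.14 = $9.9792
Bill = $38.03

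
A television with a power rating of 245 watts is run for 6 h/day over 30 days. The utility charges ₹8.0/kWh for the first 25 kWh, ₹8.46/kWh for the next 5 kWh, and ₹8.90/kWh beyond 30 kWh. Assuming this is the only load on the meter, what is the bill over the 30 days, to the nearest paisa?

₹367.79

Runtime = 6 h/day × 30 days = 180 h
Energy = 0.245 kW × 180 h = 44.1 kWh
Tier 1 (0–25 kWh): 25 × ₹8.0 = ₹200
Tier 2 (25–30 kWh): 5 × ₹8.46 = ₹42.3
Above 30 kWh: 14.1 × ₹8.90 = ₹125.49
Bill = ₹367.79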